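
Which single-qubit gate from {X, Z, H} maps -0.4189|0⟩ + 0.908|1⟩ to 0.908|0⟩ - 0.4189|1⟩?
X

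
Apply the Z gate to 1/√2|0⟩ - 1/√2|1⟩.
1/√2|0⟩ + 1/√2|1⟩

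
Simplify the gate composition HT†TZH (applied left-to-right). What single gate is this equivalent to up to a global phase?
X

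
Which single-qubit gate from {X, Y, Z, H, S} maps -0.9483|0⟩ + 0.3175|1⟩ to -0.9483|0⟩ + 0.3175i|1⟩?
S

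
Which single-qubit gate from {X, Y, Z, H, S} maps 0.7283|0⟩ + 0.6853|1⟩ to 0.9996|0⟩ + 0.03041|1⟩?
H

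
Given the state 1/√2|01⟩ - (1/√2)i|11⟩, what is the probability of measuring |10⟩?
0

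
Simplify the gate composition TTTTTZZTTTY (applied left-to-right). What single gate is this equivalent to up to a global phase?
Y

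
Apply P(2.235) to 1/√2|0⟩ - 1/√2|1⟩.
1/√2|0⟩ + (0.4359 - 0.5568i)|1⟩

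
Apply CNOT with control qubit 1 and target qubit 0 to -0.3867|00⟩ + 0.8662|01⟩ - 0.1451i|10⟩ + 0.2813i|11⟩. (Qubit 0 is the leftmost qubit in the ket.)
-0.3867|00⟩ + 0.2813i|01⟩ - 0.1451i|10⟩ + 0.8662|11⟩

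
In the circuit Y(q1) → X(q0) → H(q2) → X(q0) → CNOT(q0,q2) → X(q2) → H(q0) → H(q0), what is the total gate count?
8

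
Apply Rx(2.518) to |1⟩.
-0.9518i|0⟩ + 0.3068|1⟩

Rx(2.518) = [[cos(θ/2), −i·sin(θ/2)], [−i·sin(θ/2), cos(θ/2)]]; θ = 2.518, cos(θ/2) ≈ 0.306769, sin(θ/2) ≈ 0.951784.
With a = amp(|0⟩) = 0 and b = amp(|1⟩) = 1:
new amp(|0⟩) = (0.306769)·a + (-0.951784i)·b = -0.9518i
new amp(|1⟩) = (-0.951784i)·a + (0.306769)·b = 0.3068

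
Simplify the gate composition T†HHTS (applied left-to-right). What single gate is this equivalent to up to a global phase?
S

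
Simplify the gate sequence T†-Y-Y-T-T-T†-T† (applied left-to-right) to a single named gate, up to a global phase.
T†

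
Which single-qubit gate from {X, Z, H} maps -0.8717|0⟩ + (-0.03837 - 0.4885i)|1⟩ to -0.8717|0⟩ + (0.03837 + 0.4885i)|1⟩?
Z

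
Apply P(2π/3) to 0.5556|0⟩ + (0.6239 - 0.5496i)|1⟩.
0.5556|0⟩ + (0.164 + 0.8151i)|1⟩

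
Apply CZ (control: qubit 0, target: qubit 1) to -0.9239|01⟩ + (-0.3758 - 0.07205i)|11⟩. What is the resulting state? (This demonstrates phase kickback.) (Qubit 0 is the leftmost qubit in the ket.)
-0.9239|01⟩ + (0.3758 + 0.07205i)|11⟩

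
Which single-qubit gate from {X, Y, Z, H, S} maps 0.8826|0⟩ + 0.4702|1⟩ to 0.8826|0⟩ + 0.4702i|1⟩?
S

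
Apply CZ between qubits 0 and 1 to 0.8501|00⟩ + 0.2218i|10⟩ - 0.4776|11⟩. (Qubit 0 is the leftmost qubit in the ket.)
0.8501|00⟩ + 0.2218i|10⟩ + 0.4776|11⟩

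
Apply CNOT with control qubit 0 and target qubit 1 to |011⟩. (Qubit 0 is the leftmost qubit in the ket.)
|011⟩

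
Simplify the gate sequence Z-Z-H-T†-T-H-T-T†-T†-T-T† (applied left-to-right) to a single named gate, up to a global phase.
T†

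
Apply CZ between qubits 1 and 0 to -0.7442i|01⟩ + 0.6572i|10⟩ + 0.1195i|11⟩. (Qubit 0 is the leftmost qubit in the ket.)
-0.7442i|01⟩ + 0.6572i|10⟩ - 0.1195i|11⟩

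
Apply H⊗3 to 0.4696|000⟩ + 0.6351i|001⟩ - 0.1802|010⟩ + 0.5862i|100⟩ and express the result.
(0.1023 + 0.4318i)|000⟩ + (0.1023 - 0.01729i)|001⟩ + (0.2297 + 0.4318i)|010⟩ + (0.2297 - 0.01729i)|011⟩ + (0.1023 + 0.01729i)|100⟩ + (0.1023 - 0.4318i)|101⟩ + (0.2297 + 0.01729i)|110⟩ + (0.2297 - 0.4318i)|111⟩

H⊗3 gives amp(|y⟩) = (1/2√2) Σ_x (−1)^(x·y) amp(|x⟩), where x·y is the number of positions in which both x and y have a 1.
|000⟩: (0.4696 + 0.6351i - 0.1802 + 0.5862i)/(2√2) = (0.1023 + 0.4318i)
|001⟩: (0.4696 - 0.6351i - 0.1802 + 0.5862i)/(2√2) = (0.1023 - 0.01729i)
|010⟩: (0.4696 + 0.6351i + 0.1802 + 0.5862i)/(2√2) = (0.2297 + 0.4318i)
|011⟩: (0.4696 - 0.6351i + 0.1802 + 0.5862i)/(2√2) = (0.2297 - 0.01729i)
|100⟩: (0.4696 + 0.6351i - 0.1802 - 0.5862i)/(2√2) = (0.1023 + 0.01729i)
|101⟩: (0.4696 - 0.6351i - 0.1802 - 0.5862i)/(2√2) = (0.1023 - 0.4318i)
|110⟩: (0.4696 + 0.6351i + 0.1802 - 0.5862i)/(2√2) = (0.2297 + 0.01729i)
|111⟩: (0.4696 - 0.6351i + 0.1802 - 0.5862i)/(2√2) = (0.2297 - 0.4318i)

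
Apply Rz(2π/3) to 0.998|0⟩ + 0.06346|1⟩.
(0.499 - 0.8643i)|0⟩ + (0.03173 + 0.05496i)|1⟩

Rz(2π/3) = [[e^(−iθ/2), 0], [0, e^(iθ/2)]] with e^(±iθ/2) = cos(θ/2) ± i·sin(θ/2); θ = 2π/3, cos(θ/2) ≈ 0.5, sin(θ/2) ≈ 0.866025.
With a = amp(|0⟩) = 0.998 and b = amp(|1⟩) = 0.06346:
new amp(|0⟩) = (0.5 - 0.866025i)·a = (0.499 - 0.8643i)
new amp(|1⟩) = (0.5 + 0.866025i)·b = (0.03173 + 0.05496i)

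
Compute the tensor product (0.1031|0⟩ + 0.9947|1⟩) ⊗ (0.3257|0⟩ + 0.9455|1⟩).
0.03358|00⟩ + 0.09748|01⟩ + 0.324|10⟩ + 0.9405|11⟩

amp(|b₁b₂…⟩) = product of the factor amplitudes for bits b₁, b₂, …; only kets whose every factor amplitude is nonzero survive.
|00⟩: (0.1031)(0.3257) = 0.03358
|01⟩: (0.1031)(0.9455) = 0.09748
|10⟩: (0.9947)(0.3257) = 0.324
|11⟩: (0.9947)(0.9455) = 0.9405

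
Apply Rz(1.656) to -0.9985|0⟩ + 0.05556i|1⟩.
(-0.6753 + 0.7355i)|0⟩ + (-0.04092 + 0.03758i)|1⟩

Rz(1.656) = [[e^(−iθ/2), 0], [0, e^(iθ/2)]] with e^(±iθ/2) = cos(θ/2) ± i·sin(θ/2); θ = 1.656, cos(θ/2) ≈ 0.67635, sin(θ/2) ≈ 0.73658.
With a = amp(|0⟩) = -0.9985 and b = amp(|1⟩) = 0.05556i:
new amp(|0⟩) = (0.67635 - 0.73658i)·a = (-0.6753 + 0.7355i)
new amp(|1⟩) = (0.67635 + 0.73658i)·b = (-0.04092 + 0.03758i)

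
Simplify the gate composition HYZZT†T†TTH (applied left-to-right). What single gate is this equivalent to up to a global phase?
Y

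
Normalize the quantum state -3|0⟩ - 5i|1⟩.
-0.5145|0⟩ - 0.8575i|1⟩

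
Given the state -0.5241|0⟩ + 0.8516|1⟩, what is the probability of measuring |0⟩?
0.2747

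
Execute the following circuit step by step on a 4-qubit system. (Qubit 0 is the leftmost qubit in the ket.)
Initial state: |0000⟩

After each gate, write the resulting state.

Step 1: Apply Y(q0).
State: i|1000⟩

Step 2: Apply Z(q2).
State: i|1000⟩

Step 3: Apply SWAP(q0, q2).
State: i|0010⟩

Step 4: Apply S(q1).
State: i|0010⟩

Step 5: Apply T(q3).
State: i|0010⟩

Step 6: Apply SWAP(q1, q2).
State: i|0100⟩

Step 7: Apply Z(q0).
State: i|0100⟩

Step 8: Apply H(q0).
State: (1/√2)i|0100⟩ + (1/√2)i|1100⟩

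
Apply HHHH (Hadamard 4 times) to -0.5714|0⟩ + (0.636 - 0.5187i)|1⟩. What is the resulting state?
-0.5714|0⟩ + (0.636 - 0.5187i)|1⟩

H² = I, so an even number of Hadamards cancels: H^4 = I and the state is unchanged.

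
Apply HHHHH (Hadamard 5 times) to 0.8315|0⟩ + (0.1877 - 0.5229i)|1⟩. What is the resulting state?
(0.7207 - 0.3697i)|0⟩ + (0.4552 + 0.3697i)|1⟩

H² = I, so H^5 = H: a single Hadamard. With (a, b) = (0.8315, (0.1877 - 0.5229i)), H gives ((a + b)/√2, (a − b)/√2) = ((0.7207 - 0.3697i), (0.4552 + 0.3697i)).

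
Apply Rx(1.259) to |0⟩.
0.8083|0⟩ - 0.5887i|1⟩

Rx(1.259) = [[cos(θ/2), −i·sin(θ/2)], [−i·sin(θ/2), cos(θ/2)]]; θ = 1.259, cos(θ/2) ≈ 0.808322, sin(θ/2) ≈ 0.588741.
With a = amp(|0⟩) = 1 and b = amp(|1⟩) = 0:
new amp(|0⟩) = (0.808322)·a + (-0.588741i)·b = 0.8083
new amp(|1⟩) = (-0.588741i)·a + (0.808322)·b = -0.5887i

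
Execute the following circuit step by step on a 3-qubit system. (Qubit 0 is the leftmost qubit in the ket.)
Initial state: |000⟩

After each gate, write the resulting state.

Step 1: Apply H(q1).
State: 1/√2|000⟩ + 1/√2|010⟩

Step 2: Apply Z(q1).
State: 1/√2|000⟩ - 1/√2|010⟩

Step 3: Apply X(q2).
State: 1/√2|001⟩ - 1/√2|011⟩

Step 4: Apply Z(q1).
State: 1/√2|001⟩ + 1/√2|011⟩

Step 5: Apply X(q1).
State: 1/√2|001⟩ + 1/√2|011⟩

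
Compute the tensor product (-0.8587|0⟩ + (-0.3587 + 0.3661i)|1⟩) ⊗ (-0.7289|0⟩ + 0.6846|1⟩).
0.6259|00⟩ - 0.5879|01⟩ + (0.2615 - 0.2669i)|10⟩ + (-0.2456 + 0.2506i)|11⟩

amp(|b₁b₂…⟩) = product of the factor amplitudes for bits b₁, b₂, …; only kets whose every factor amplitude is nonzero survive.
|00⟩: (-0.8587)(-0.7289) = 0.6259
|01⟩: (-0.8587)(0.6846) = -0.5879
|10⟩: (-0.3587 + 0.3661i)(-0.7289) = (0.2615 - 0.2669i)
|11⟩: (-0.3587 + 0.3661i)(0.6846) = (-0.2456 + 0.2506i)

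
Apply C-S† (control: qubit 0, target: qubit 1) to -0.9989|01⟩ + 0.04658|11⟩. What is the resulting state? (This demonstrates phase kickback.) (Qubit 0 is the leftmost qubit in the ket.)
-0.9989|01⟩ - 0.04658i|11⟩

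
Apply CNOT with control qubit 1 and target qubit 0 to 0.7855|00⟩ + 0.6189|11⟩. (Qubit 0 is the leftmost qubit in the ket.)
0.7855|00⟩ + 0.6189|01⟩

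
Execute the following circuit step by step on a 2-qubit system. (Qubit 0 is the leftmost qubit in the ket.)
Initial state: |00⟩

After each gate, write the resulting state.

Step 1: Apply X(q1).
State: |01⟩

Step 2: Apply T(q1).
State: (1/√2 + (1/√2)i)|01⟩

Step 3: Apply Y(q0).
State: (-1/√2 + (1/√2)i)|11⟩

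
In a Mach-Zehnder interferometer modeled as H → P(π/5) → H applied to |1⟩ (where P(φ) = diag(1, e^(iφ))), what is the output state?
(0.09549 - 0.2939i)|0⟩ + (0.9045 + 0.2939i)|1⟩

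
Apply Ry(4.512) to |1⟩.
-0.7743|0⟩ - 0.6328|1⟩

Ry(4.512) = [[cos(θ/2), −sin(θ/2)], [sin(θ/2), cos(θ/2)]]; θ = 4.512, cos(θ/2) ≈ -0.632831, sin(θ/2) ≈ 0.77429.
With a = amp(|0⟩) = 0 and b = amp(|1⟩) = 1:
new amp(|0⟩) = (-0.632831)·a + (-0.77429)·b = -0.7743
new amp(|1⟩) = (0.77429)·a + (-0.632831)·b = -0.6328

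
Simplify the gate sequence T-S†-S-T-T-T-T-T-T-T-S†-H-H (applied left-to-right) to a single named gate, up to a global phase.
S†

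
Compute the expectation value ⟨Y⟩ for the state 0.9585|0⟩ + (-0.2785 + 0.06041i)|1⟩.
0.1158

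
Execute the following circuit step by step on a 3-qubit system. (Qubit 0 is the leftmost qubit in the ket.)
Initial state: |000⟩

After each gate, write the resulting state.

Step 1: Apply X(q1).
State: |010⟩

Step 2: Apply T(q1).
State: (1/√2 + (1/√2)i)|010⟩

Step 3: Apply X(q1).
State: (1/√2 + (1/√2)i)|000⟩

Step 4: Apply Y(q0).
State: (-1/√2 + (1/√2)i)|100⟩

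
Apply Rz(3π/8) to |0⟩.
(0.8315 - 0.5556i)|0⟩

Rz(3π/8) = [[e^(−iθ/2), 0], [0, e^(iθ/2)]] with e^(±iθ/2) = cos(θ/2) ± i·sin(θ/2); θ = 3π/8, cos(θ/2) ≈ 0.83147, sin(θ/2) ≈ 0.55557.
With a = amp(|0⟩) = 1 and b = amp(|1⟩) = 0:
new amp(|0⟩) = (0.83147 - 0.55557i)·a = (0.8315 - 0.5556i)
new amp(|1⟩) = (0.83147 + 0.55557i)·b = 0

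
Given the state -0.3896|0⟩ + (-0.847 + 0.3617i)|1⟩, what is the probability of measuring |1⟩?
0.8482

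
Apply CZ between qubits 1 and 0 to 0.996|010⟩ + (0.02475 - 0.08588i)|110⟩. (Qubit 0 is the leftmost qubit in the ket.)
0.996|010⟩ + (-0.02475 + 0.08588i)|110⟩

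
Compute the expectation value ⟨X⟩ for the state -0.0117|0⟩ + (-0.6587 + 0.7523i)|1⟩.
0.01541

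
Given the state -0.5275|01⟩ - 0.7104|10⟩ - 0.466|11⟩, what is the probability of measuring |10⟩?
0.5047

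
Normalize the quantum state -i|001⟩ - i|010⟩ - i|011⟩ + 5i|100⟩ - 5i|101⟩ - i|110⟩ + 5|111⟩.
-0.1125i|001⟩ - 0.1125i|010⟩ - 0.1125i|011⟩ + 0.5625i|100⟩ - 0.5625i|101⟩ - 0.1125i|110⟩ + 0.5625|111⟩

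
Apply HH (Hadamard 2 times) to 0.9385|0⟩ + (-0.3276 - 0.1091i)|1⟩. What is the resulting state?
0.9385|0⟩ + (-0.3276 - 0.1091i)|1⟩

H² = I, so an even number of Hadamards cancels: H^2 = I and the state is unchanged.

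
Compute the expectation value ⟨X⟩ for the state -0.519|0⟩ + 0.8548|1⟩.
-0.8873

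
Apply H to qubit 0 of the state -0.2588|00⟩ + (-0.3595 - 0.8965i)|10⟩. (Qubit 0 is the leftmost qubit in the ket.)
(-0.4372 - 0.6339i)|00⟩ + (0.07121 + 0.6339i)|10⟩

H on qubit 0 mixes each pair of kets that differ only in qubit 0: amplitudes (a, b) of (|…0…⟩, |…1…⟩) become ((a + b)/√2, (a − b)/√2). Kets absent from the input have amplitude 0.
(|00⟩, |10⟩): (a, b) = (-0.2588, (-0.3595 - 0.8965i)) → ((-0.4372 - 0.6339i), (0.07121 + 0.6339i))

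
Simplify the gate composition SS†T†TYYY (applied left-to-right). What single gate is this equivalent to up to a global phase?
Y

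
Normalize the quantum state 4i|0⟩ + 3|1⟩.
0.8i|0⟩ + 0.6|1⟩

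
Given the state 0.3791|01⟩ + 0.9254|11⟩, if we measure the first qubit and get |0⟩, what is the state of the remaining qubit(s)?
|1⟩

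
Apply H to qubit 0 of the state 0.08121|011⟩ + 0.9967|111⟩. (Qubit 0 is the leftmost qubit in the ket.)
0.7622|011⟩ - 0.6473|111⟩

H on qubit 0 mixes each pair of kets that differ only in qubit 0: amplitudes (a, b) of (|…0…⟩, |…1…⟩) become ((a + b)/√2, (a − b)/√2). Kets absent from the input have amplitude 0.
(|011⟩, |111⟩): (a, b) = (0.08121, 0.9967) → (0.7622, -0.6473)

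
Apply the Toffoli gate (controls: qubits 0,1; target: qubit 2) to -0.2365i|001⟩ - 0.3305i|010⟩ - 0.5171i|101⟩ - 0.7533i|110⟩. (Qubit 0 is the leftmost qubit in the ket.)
-0.2365i|001⟩ - 0.3305i|010⟩ - 0.5171i|101⟩ - 0.7533i|111⟩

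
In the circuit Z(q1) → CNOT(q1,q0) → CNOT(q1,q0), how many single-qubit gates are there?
1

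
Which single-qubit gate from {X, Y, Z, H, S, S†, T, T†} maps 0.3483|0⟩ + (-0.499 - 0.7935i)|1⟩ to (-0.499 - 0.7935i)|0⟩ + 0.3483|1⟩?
X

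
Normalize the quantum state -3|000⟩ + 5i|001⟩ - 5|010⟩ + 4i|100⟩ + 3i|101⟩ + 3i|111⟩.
-0.3111|000⟩ + 0.5185i|001⟩ - 0.5185|010⟩ + 0.4148i|100⟩ + 0.3111i|101⟩ + 0.3111i|111⟩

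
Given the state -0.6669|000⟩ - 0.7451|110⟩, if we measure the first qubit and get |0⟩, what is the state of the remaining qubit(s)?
-|00⟩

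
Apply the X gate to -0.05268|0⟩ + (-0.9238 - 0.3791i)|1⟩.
(-0.9238 - 0.3791i)|0⟩ - 0.05268|1⟩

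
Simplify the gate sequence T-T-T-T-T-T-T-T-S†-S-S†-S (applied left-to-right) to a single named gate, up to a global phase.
I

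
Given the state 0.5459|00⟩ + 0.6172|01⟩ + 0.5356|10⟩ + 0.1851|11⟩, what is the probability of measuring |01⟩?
0.3809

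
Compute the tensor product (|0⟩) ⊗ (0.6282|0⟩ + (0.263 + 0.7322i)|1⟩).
0.6282|00⟩ + (0.263 + 0.7322i)|01⟩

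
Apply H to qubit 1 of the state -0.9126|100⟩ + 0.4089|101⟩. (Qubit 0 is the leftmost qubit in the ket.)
-0.6453|100⟩ + 0.2891|101⟩ - 0.6453|110⟩ + 0.2891|111⟩

H on qubit 1 mixes each pair of kets that differ only in qubit 1: amplitudes (a, b) of (|…0…⟩, |…1…⟩) become ((a + b)/√2, (a − b)/√2). Kets absent from the input have amplitude 0.
(|100⟩, |110⟩): (a, b) = (-0.9126, 0) → (-0.6453, -0.6453)
(|101⟩, |111⟩): (a, b) = (0.4089, 0) → (0.2891, 0.2891)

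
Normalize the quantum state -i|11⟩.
-i|11⟩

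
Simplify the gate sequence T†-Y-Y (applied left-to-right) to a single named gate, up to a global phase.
T†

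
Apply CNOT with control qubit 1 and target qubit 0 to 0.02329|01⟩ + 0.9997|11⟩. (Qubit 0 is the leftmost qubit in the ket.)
0.9997|01⟩ + 0.02329|11⟩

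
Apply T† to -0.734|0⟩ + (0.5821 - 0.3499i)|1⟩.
-0.734|0⟩ + (0.1642 - 0.659i)|1⟩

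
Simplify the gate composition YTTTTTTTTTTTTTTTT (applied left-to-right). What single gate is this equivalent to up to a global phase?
Y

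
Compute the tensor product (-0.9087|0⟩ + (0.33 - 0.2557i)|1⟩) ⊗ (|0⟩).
-0.9087|00⟩ + (0.33 - 0.2557i)|10⟩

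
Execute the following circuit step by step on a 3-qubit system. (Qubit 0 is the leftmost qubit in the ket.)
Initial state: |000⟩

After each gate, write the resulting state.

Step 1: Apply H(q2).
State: 1/√2|000⟩ + 1/√2|001⟩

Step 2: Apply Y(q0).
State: (1/√2)i|100⟩ + (1/√2)i|101⟩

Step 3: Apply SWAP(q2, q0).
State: (1/√2)i|001⟩ + (1/√2)i|101⟩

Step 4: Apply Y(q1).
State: -1/√2|011⟩ - 1/√2|111⟩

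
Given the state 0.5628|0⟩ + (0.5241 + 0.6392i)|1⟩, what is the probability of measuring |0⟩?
0.3167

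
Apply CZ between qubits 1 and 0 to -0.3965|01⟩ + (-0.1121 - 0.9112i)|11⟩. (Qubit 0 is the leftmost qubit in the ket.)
-0.3965|01⟩ + (0.1121 + 0.9112i)|11⟩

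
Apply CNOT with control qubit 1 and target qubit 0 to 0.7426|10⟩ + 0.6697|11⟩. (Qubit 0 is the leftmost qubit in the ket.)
0.6697|01⟩ + 0.7426|10⟩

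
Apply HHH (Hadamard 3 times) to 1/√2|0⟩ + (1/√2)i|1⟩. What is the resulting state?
(1/2 + (1/2)i)|0⟩ + (1/2 - (1/2)i)|1⟩

H² = I, so H^3 = H: a single Hadamard. With (a, b) = (1/√2, (1/√2)i), H gives ((a + b)/√2, (a − b)/√2) = ((1/2 + (1/2)i), (1/2 - (1/2)i)).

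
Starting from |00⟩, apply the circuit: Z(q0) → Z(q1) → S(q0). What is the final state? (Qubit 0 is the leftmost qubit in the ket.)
|00⟩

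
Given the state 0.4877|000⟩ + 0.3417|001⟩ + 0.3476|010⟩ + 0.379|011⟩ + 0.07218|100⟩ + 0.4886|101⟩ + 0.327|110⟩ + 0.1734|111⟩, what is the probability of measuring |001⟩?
0.1168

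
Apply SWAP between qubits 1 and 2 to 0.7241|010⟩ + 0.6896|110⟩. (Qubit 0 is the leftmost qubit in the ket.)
0.7241|001⟩ + 0.6896|101⟩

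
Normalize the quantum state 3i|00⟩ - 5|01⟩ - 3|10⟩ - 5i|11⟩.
0.3638i|00⟩ - 0.6063|01⟩ - 0.3638|10⟩ - 0.6063i|11⟩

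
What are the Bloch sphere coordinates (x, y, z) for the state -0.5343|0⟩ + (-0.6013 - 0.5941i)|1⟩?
(0.6425, 0.6349, -0.429)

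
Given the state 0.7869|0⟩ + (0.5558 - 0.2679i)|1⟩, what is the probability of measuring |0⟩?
0.6192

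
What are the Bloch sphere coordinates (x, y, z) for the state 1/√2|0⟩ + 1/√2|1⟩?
(1, 0, 0)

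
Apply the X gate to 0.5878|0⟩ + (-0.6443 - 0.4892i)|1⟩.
(-0.6443 - 0.4892i)|0⟩ + 0.5878|1⟩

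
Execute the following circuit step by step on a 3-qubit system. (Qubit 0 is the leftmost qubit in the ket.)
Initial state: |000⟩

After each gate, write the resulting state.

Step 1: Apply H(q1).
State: 1/√2|000⟩ + 1/√2|010⟩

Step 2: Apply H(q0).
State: 1/2|000⟩ + 1/2|010⟩ + 1/2|100⟩ + 1/2|110⟩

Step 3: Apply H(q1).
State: 1/√2|000⟩ + 1/√2|100⟩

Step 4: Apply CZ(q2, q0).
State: 1/√2|000⟩ + 1/√2|100⟩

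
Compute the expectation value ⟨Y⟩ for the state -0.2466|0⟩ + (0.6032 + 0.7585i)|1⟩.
-0.3741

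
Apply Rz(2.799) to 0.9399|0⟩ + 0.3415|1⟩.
(0.1602 - 0.9261i)|0⟩ + (0.05821 + 0.3365i)|1⟩

Rz(2.799) = [[e^(−iθ/2), 0], [0, e^(iθ/2)]] with e^(±iθ/2) = cos(θ/2) ± i·sin(θ/2); θ = 2.799, cos(θ/2) ≈ 0.17046, sin(θ/2) ≈ 0.985365.
With a = amp(|0⟩) = 0.9399 and b = amp(|1⟩) = 0.3415:
new amp(|0⟩) = (0.17046 - 0.985365i)·a = (0.1602 - 0.9261i)
new amp(|1⟩) = (0.17046 + 0.985365i)·b = (0.05821 + 0.3365i)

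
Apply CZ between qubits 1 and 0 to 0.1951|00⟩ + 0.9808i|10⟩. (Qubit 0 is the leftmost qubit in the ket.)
0.1951|00⟩ + 0.9808i|10⟩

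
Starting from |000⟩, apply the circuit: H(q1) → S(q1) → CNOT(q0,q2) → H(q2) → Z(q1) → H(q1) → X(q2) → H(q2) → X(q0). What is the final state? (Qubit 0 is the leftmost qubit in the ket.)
(1/2 - (1/2)i)|100⟩ + (1/2 + (1/2)i)|110⟩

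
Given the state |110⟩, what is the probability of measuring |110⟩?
1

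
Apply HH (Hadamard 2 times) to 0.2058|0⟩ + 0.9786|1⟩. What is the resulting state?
0.2058|0⟩ + 0.9786|1⟩

H² = I, so an even number of Hadamards cancels: H^2 = I and the state is unchanged.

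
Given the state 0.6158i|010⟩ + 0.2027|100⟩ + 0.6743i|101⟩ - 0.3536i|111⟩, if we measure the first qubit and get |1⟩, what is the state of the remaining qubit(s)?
0.2573|00⟩ + 0.8558i|01⟩ - 0.4488i|11⟩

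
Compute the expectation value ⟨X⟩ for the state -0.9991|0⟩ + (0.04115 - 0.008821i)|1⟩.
-0.08223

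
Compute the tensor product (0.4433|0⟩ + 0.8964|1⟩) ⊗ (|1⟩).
0.4433|01⟩ + 0.8964|11⟩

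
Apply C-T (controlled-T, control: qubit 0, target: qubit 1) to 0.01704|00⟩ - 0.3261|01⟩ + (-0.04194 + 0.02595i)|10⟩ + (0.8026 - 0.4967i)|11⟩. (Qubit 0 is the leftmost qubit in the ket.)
0.01704|00⟩ - 0.3261|01⟩ + (-0.04194 + 0.02595i)|10⟩ + (0.9187 + 0.2163i)|11⟩

C-T leaves the control-|0⟩ kets |00⟩, |01⟩ unchanged and applies T to qubit 1 on the control-|1⟩ pair (|10⟩, |11⟩).
T = [[1, 0], [0, (1/√2 + (1/√2)i)]].
With a = amp(|10⟩) = (-0.04194 + 0.02595i) and b = amp(|11⟩) = (0.8026 - 0.4967i):
new amp(|10⟩) = (1)·a = (-0.04194 + 0.02595i)
new amp(|11⟩) = (1/√2 + (1/√2)i)·b = (0.9187 + 0.2163i)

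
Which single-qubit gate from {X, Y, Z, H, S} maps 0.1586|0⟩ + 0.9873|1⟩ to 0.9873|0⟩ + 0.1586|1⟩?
X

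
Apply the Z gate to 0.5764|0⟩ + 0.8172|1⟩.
0.5764|0⟩ - 0.8172|1⟩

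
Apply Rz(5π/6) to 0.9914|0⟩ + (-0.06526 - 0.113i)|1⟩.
(0.2566 - 0.9576i)|0⟩ + (0.09226 - 0.09228i)|1⟩

Rz(5π/6) = [[e^(−iθ/2), 0], [0, e^(iθ/2)]] with e^(±iθ/2) = cos(θ/2) ± i·sin(θ/2); θ = 5π/6, cos(θ/2) ≈ 0.258819, sin(θ/2) ≈ 0.965926.
With a = amp(|0⟩) = 0.9914 and b = amp(|1⟩) = (-0.06526 - 0.113i):
new amp(|0⟩) = (0.258819 - 0.965926i)·a = (0.2566 - 0.9576i)
new amp(|1⟩) = (0.258819 + 0.965926i)·b = (0.09226 - 0.09228i)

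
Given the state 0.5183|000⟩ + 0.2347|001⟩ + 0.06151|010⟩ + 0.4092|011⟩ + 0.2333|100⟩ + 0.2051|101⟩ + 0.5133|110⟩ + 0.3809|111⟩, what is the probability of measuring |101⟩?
0.04207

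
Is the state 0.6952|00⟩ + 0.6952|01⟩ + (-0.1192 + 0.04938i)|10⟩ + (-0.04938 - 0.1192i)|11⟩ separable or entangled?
Entangled

Writing the state as a|00⟩ + b|01⟩ + c|10⟩ + d|11⟩, it is a product state iff ad − bc = 0.
Here (a, b, c, d) = (0.6952, 0.6952, (-0.1192 + 0.04938i), (-0.04938 - 0.1192i)): ad − bc = (0.6952)(-0.04938 - 0.1192i) − (0.6952)(-0.1192 + 0.04938i) = (0.04854 - 0.1172i) ≠ 0, so the state is entangled.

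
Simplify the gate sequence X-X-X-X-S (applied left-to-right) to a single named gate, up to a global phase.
S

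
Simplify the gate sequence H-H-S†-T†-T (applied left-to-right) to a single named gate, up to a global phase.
S†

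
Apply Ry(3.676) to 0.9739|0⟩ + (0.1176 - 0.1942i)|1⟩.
(-0.3706 + 0.1873i)|0⟩ + (0.9083 + 0.05128i)|1⟩

Ry(3.676) = [[cos(θ/2), −sin(θ/2)], [sin(θ/2), cos(θ/2)]]; θ = 3.676, cos(θ/2) ≈ -0.264035, sin(θ/2) ≈ 0.964513.
With a = amp(|0⟩) = 0.9739 and b = amp(|1⟩) = (0.1176 - 0.1942i):
new amp(|0⟩) = (-0.264035)·a + (-0.964513)·b = (-0.3706 + 0.1873i)
new amp(|1⟩) = (0.964513)·a + (-0.264035)·b = (0.9083 + 0.05128i)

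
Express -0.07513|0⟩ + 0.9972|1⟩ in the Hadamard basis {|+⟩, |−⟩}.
0.652|+⟩ - 0.7583|−⟩

With |ψ⟩ = α|0⟩ + β|1⟩, the Hadamard-basis coefficients are ⟨+|ψ⟩ = (α + β)/√2 and ⟨−|ψ⟩ = (α − β)/√2.
Here α = -0.07513, β = 0.9972: (α + β)/√2 = 0.652, (α − β)/√2 = -0.7583.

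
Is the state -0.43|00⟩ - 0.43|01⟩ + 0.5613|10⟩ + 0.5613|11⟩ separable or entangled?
Separable

Writing the state as a|00⟩ + b|01⟩ + c|10⟩ + d|11⟩, it is a product state iff ad − bc = 0.
Here (a, b, c, d) = (-0.43, -0.43, 0.5613, 0.5613): ad − bc = (-0.43)(0.5613) − (-0.43)(0.5613) = 0, so the state is separable.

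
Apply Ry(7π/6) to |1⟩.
-0.9659|0⟩ - 0.2588|1⟩

Ry(7π/6) = [[cos(θ/2), −sin(θ/2)], [sin(θ/2), cos(θ/2)]]; θ = 7π/6, cos(θ/2) ≈ -0.258819, sin(θ/2) ≈ 0.965926.
With a = amp(|0⟩) = 0 and b = amp(|1⟩) = 1:
new amp(|0⟩) = (-0.258819)·a + (-0.965926)·b = -0.9659
new amp(|1⟩) = (0.965926)·a + (-0.258819)·b = -0.2588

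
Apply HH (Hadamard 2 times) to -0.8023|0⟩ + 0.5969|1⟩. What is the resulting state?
-0.8023|0⟩ + 0.5969|1⟩

H² = I, so an even number of Hadamards cancels: H^2 = I and the state is unchanged.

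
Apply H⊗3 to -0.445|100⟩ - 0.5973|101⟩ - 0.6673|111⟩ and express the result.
-0.6044|000⟩ + 0.2898|001⟩ - 0.1326|010⟩ - 0.1821|011⟩ + 0.6044|100⟩ - 0.2898|101⟩ + 0.1326|110⟩ + 0.1821|111⟩

H⊗3 gives amp(|y⟩) = (1/2√2) Σ_x (−1)^(x·y) amp(|x⟩), where x·y is the number of positions in which both x and y have a 1.
|000⟩: (-0.445 - 0.5973 - 0.6673)/(2√2) = -0.6044
|001⟩: (-0.445 + 0.5973 + 0.6673)/(2√2) = 0.2898
|010⟩: (-0.445 - 0.5973 + 0.6673)/(2√2) = -0.1326
|011⟩: (-0.445 + 0.5973 - 0.6673)/(2√2) = -0.1821
|100⟩: (0.445 + 0.5973 + 0.6673)/(2√2) = 0.6044
|101⟩: (0.445 - 0.5973 - 0.6673)/(2√2) = -0.2898
|110⟩: (0.445 + 0.5973 - 0.6673)/(2√2) = 0.1326
|111⟩: (0.445 - 0.5973 + 0.6673)/(2√2) = 0.1821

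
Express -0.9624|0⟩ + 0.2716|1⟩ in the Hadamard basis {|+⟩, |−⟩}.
-0.4885|+⟩ - 0.8726|−⟩

With |ψ⟩ = α|0⟩ + β|1⟩, the Hadamard-basis coefficients are ⟨+|ψ⟩ = (α + β)/√2 and ⟨−|ψ⟩ = (α − β)/√2.
Here α = -0.9624, β = 0.2716: (α + β)/√2 = -0.4885, (α − β)/√2 = -0.8726.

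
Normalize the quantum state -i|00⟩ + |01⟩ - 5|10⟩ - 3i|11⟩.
-0.1667i|00⟩ + 0.1667|01⟩ - 0.8333|10⟩ - (1/2)i|11⟩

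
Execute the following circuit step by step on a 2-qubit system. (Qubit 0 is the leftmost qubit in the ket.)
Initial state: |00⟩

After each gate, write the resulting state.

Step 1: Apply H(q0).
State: 1/√2|00⟩ + 1/√2|10⟩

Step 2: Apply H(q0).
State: |00⟩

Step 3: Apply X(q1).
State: |01⟩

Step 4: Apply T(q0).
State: |01⟩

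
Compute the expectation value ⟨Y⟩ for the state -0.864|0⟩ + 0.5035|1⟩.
0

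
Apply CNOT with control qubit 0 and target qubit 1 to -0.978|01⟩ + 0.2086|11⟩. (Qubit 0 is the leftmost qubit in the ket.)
-0.978|01⟩ + 0.2086|10⟩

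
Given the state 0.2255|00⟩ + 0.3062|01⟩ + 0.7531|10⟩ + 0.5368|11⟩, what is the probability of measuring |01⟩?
0.09376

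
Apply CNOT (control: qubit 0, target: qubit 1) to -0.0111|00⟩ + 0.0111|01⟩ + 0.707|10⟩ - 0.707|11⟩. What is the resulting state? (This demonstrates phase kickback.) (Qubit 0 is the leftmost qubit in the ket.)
-0.0111|00⟩ + 0.0111|01⟩ - 0.707|10⟩ + 0.707|11⟩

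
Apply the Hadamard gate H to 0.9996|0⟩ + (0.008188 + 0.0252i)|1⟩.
(0.7126 + 0.01782i)|0⟩ + (0.701 - 0.01782i)|1⟩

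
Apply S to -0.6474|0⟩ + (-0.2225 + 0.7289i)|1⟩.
-0.6474|0⟩ + (-0.7289 - 0.2225i)|1⟩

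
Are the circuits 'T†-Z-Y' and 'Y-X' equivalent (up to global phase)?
No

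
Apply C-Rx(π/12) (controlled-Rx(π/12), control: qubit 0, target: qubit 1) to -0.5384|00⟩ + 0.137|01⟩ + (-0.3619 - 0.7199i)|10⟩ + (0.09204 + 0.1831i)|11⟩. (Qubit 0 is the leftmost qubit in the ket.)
-0.5384|00⟩ + 0.137|01⟩ + (-0.3349 - 0.7258i)|10⟩ + (-0.002713 + 0.2288i)|11⟩

C-Rx(π/12) leaves the control-|0⟩ kets |00⟩, |01⟩ unchanged and applies Rx(π/12) to qubit 1 on the control-|1⟩ pair (|10⟩, |11⟩).
Rx(π/12) = [[cos(θ/2), −i·sin(θ/2)], [−i·sin(θ/2), cos(θ/2)]]; θ = π/12, cos(θ/2) ≈ 0.991445, sin(θ/2) ≈ 0.130526.
With a = amp(|10⟩) = (-0.3619 - 0.7199i) and b = amp(|11⟩) = (0.09204 + 0.1831i):
new amp(|10⟩) = (0.991445)·a + (-0.130526i)·b = (-0.3349 - 0.7258i)
new amp(|11⟩) = (-0.130526i)·a + (0.991445)·b = (-0.002713 + 0.2288i)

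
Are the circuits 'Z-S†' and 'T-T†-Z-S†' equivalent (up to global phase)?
Yes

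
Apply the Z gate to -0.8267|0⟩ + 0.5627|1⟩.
-0.8267|0⟩ - 0.5627|1⟩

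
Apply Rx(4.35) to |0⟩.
-0.5681|0⟩ - 0.823i|1⟩

Rx(4.35) = [[cos(θ/2), −i·sin(θ/2)], [−i·sin(θ/2), cos(θ/2)]]; θ = 4.35, cos(θ/2) ≈ -0.568107, sin(θ/2) ≈ 0.822955.
With a = amp(|0⟩) = 1 and b = amp(|1⟩) = 0:
new amp(|0⟩) = (-0.568107)·a + (-0.822955i)·b = -0.5681
new amp(|1⟩) = (-0.822955i)·a + (-0.568107)·b = -0.823i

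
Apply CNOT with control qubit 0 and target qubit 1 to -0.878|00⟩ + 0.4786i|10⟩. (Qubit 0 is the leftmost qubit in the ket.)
-0.878|00⟩ + 0.4786i|11⟩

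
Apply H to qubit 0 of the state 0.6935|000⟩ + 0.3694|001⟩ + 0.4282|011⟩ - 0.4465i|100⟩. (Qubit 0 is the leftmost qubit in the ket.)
(0.4904 - 0.3157i)|000⟩ + 0.2612|001⟩ + 0.3028|011⟩ + (0.4904 + 0.3157i)|100⟩ + 0.2612|101⟩ + 0.3028|111⟩

H on qubit 0 mixes each pair of kets that differ only in qubit 0: amplitudes (a, b) of (|…0…⟩, |…1…⟩) become ((a + b)/√2, (a − b)/√2). Kets absent from the input have amplitude 0.
(|000⟩, |100⟩): (a, b) = (0.6935, -0.4465i) → ((0.4904 - 0.3157i), (0.4904 + 0.3157i))
(|001⟩, |101⟩): (a, b) = (0.3694, 0) → (0.2612, 0.2612)
(|011⟩, |111⟩): (a, b) = (0.4282, 0) → (0.3028, 0.3028)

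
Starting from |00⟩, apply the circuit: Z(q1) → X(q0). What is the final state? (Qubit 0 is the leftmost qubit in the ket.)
|10⟩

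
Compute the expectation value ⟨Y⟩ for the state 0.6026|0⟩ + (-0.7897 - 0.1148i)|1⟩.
-0.1384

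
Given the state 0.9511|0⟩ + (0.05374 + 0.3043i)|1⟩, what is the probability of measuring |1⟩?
0.09549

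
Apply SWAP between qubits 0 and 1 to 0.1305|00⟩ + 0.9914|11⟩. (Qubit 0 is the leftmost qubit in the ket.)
0.1305|00⟩ + 0.9914|11⟩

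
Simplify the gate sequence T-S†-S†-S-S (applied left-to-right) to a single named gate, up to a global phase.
T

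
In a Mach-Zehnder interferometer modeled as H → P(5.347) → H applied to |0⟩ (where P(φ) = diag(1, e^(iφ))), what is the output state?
(0.7964 - 0.4027i)|0⟩ + (0.2036 + 0.4027i)|1⟩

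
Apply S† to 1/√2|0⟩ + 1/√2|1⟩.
1/√2|0⟩ - (1/√2)i|1⟩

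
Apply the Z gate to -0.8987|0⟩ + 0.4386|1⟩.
-0.8987|0⟩ - 0.4386|1⟩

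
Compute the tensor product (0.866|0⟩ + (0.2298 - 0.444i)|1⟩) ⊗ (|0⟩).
0.866|00⟩ + (0.2298 - 0.444i)|10⟩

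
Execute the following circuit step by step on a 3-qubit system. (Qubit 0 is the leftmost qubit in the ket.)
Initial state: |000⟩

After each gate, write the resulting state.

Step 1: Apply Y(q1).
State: i|010⟩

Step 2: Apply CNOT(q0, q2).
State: i|010⟩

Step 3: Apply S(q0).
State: i|010⟩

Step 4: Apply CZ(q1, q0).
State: i|010⟩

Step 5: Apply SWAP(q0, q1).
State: i|100⟩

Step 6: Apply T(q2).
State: i|100⟩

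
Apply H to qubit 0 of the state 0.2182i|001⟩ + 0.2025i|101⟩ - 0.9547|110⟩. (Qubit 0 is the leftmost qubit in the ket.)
0.2975i|001⟩ - 0.6751|010⟩ + 0.0111i|101⟩ + 0.6751|110⟩

H on qubit 0 mixes each pair of kets that differ only in qubit 0: amplitudes (a, b) of (|…0…⟩, |…1…⟩) become ((a + b)/√2, (a − b)/√2). Kets absent from the input have amplitude 0.
(|001⟩, |101⟩): (a, b) = (0.2182i, 0.2025i) → (0.2975i, 0.0111i)
(|010⟩, |110⟩): (a, b) = (0, -0.9547) → (-0.6751, 0.6751)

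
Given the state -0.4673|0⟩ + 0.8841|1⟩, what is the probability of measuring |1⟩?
0.7816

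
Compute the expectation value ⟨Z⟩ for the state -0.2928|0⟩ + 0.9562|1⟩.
-0.8286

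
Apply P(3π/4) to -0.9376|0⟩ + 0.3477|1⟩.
-0.9376|0⟩ + (-0.2459 + 0.2459i)|1⟩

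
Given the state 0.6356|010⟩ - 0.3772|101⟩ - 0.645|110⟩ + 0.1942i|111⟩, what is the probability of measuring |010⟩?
0.404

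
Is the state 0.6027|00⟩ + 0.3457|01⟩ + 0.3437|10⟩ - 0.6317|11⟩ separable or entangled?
Entangled

Writing the state as a|00⟩ + b|01⟩ + c|10⟩ + d|11⟩, it is a product state iff ad − bc = 0.
Here (a, b, c, d) = (0.6027, 0.3457, 0.3437, -0.6317): ad − bc = (0.6027)(-0.6317) − (0.3457)(0.3437) = -0.4995 ≠ 0, so the state is entangled.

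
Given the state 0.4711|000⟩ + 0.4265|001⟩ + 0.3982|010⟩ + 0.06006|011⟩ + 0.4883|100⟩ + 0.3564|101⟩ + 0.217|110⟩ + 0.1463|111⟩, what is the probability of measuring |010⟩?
0.1586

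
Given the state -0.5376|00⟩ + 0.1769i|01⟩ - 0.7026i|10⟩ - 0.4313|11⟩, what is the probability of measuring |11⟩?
0.186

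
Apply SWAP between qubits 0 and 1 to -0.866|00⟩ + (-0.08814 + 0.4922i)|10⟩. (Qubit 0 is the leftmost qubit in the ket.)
-0.866|00⟩ + (-0.08814 + 0.4922i)|01⟩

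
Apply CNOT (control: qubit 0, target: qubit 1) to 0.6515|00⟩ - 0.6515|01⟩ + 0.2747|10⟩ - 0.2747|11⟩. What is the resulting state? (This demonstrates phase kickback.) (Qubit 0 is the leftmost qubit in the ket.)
0.6515|00⟩ - 0.6515|01⟩ - 0.2747|10⟩ + 0.2747|11⟩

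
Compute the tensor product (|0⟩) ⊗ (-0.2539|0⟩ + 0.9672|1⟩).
-0.2539|00⟩ + 0.9672|01⟩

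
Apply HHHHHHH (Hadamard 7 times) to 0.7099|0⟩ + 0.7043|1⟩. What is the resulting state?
|0⟩ + 0.00396|1⟩

H² = I, so H^7 = H: a single Hadamard. With (a, b) = (0.7099, 0.7043), H gives ((a + b)/√2, (a − b)/√2) = (1, 0.00396).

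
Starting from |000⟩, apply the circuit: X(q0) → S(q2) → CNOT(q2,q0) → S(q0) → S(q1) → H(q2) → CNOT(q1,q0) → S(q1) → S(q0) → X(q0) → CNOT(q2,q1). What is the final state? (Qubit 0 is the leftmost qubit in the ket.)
-1/√2|000⟩ - 1/√2|011⟩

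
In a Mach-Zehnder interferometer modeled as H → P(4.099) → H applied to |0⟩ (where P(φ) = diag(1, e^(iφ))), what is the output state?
(0.2122 - 0.4089i)|0⟩ + (0.7878 + 0.4089i)|1⟩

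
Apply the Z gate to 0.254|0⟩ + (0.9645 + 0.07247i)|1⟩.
0.254|0⟩ + (-0.9645 - 0.07247i)|1⟩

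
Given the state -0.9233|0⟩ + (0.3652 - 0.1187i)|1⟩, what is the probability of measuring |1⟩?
0.1475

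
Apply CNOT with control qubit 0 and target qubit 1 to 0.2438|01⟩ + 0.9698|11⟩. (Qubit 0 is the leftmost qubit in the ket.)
0.2438|01⟩ + 0.9698|10⟩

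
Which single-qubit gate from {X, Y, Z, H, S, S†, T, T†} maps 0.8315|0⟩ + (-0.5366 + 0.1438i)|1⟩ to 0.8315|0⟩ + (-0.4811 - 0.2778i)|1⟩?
T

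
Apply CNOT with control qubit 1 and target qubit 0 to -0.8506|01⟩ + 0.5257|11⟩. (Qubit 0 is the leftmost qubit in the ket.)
0.5257|01⟩ - 0.8506|11⟩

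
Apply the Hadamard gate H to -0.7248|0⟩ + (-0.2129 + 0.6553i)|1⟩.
(-0.6631 + 0.4634i)|0⟩ + (-0.362 - 0.4634i)|1⟩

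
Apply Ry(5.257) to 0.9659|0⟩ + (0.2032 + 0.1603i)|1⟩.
(-0.9413 - 0.07869i)|0⟩ + (0.2971 - 0.1397i)|1⟩

Ry(5.257) = [[cos(θ/2), −sin(θ/2)], [sin(θ/2), cos(θ/2)]]; θ = 5.257, cos(θ/2) ≈ -0.871231, sin(θ/2) ≈ 0.490874.
With a = amp(|0⟩) = 0.9659 and b = amp(|1⟩) = (0.2032 + 0.1603i):
new amp(|0⟩) = (-0.871231)·a + (-0.490874)·b = (-0.9413 - 0.07869i)
new amp(|1⟩) = (0.490874)·a + (-0.871231)·b = (0.2971 - 0.1397i)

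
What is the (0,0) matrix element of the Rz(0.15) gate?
(0.9972 - 0.07493i)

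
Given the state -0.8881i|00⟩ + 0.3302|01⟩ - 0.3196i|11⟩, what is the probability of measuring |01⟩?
0.109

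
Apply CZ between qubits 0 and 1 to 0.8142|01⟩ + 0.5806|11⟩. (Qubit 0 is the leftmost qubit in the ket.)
0.8142|01⟩ - 0.5806|11⟩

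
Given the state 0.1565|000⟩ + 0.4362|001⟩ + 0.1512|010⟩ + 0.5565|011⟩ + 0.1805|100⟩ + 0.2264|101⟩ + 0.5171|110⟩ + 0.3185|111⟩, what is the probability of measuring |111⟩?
0.1014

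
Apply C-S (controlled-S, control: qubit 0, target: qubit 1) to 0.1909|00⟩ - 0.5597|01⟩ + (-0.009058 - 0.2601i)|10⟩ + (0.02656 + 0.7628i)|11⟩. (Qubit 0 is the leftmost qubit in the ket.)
0.1909|00⟩ - 0.5597|01⟩ + (-0.009058 - 0.2601i)|10⟩ + (-0.7628 + 0.02656i)|11⟩

C-S leaves the control-|0⟩ kets |00⟩, |01⟩ unchanged and applies S to qubit 1 on the control-|1⟩ pair (|10⟩, |11⟩).
S = [[1, 0], [0, i]].
With a = amp(|10⟩) = (-0.009058 - 0.2601i) and b = amp(|11⟩) = (0.02656 + 0.7628i):
new amp(|10⟩) = (1)·a = (-0.009058 - 0.2601i)
new amp(|11⟩) = (i)·b = (-0.7628 + 0.02656i)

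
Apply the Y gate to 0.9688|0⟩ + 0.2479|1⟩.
-0.2479i|0⟩ + 0.9688i|1⟩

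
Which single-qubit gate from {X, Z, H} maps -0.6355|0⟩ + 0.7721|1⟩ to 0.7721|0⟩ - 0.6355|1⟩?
X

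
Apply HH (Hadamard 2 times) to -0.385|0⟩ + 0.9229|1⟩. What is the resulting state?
-0.385|0⟩ + 0.9229|1⟩

H² = I, so an even number of Hadamards cancels: H^2 = I and the state is unchanged.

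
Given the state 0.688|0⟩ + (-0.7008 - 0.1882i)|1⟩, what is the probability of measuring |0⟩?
0.4733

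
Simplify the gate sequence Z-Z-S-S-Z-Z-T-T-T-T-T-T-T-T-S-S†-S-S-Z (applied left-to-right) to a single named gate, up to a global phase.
Z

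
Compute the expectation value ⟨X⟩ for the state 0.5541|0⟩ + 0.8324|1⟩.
0.9225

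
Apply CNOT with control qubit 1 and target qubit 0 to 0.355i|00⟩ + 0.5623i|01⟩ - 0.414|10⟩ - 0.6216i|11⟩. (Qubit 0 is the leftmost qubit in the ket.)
0.355i|00⟩ - 0.6216i|01⟩ - 0.414|10⟩ + 0.5623i|11⟩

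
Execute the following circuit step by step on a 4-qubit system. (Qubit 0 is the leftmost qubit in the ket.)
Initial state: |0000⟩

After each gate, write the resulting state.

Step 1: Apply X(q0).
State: |1000⟩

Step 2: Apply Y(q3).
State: i|1001⟩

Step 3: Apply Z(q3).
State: -i|1001⟩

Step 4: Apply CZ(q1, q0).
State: -i|1001⟩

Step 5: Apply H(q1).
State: -(1/√2)i|1001⟩ - (1/√2)i|1101⟩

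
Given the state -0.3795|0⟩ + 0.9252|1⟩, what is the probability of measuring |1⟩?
0.856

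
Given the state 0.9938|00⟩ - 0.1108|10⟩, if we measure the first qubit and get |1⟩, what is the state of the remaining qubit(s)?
-|0⟩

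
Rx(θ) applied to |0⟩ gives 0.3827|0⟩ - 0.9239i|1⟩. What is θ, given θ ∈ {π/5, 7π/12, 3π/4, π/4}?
3π/4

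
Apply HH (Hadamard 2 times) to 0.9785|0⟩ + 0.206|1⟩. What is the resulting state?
0.9785|0⟩ + 0.206|1⟩

H² = I, so an even number of Hadamards cancels: H^2 = I and the state is unchanged.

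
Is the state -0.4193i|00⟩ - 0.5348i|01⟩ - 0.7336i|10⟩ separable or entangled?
Entangled

Writing the state as a|00⟩ + b|01⟩ + c|10⟩ + d|11⟩, it is a product state iff ad − bc = 0.
Here (a, b, c, d) = (-0.4193i, -0.5348i, -0.7336i, 0): ad − bc = (-0.4193i)(0) − (-0.5348i)(-0.7336i) = 0.3923 ≠ 0, so the state is entangled.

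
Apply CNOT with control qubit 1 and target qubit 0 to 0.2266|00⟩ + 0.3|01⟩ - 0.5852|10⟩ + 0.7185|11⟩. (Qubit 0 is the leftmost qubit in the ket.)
0.2266|00⟩ + 0.7185|01⟩ - 0.5852|10⟩ + 0.3|11⟩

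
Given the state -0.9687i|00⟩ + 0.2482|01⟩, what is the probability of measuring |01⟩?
0.0616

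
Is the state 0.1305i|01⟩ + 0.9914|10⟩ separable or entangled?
Entangled

Writing the state as a|00⟩ + b|01⟩ + c|10⟩ + d|11⟩, it is a product state iff ad − bc = 0.
Here (a, b, c, d) = (0, 0.1305i, 0.9914, 0): ad − bc = (0)(0) − (0.1305i)(0.9914) = -0.1294i ≠ 0, so the state is entangled.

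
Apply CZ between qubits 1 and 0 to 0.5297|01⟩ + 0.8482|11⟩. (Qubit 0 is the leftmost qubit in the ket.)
0.5297|01⟩ - 0.8482|11⟩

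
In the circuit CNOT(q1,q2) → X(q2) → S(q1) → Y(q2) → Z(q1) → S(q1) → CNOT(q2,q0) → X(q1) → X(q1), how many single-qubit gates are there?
7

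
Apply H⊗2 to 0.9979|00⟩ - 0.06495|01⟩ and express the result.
0.4665|00⟩ + 0.5314|01⟩ + 0.4665|10⟩ + 0.5314|11⟩

H⊗2 gives amp(|y⟩) = (1/2) Σ_x (−1)^(x·y) amp(|x⟩), where x·y is the number of positions in which both x and y have a 1.
|00⟩: (0.9979 - 0.06495)/2 = 0.4665
|01⟩: (0.9979 + 0.06495)/2 = 0.5314
|10⟩: (0.9979 - 0.06495)/2 = 0.4665
|11⟩: (0.9979 + 0.06495)/2 = 0.5314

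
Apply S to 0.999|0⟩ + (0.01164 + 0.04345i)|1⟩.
0.999|0⟩ + (-0.04345 + 0.01164i)|1⟩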